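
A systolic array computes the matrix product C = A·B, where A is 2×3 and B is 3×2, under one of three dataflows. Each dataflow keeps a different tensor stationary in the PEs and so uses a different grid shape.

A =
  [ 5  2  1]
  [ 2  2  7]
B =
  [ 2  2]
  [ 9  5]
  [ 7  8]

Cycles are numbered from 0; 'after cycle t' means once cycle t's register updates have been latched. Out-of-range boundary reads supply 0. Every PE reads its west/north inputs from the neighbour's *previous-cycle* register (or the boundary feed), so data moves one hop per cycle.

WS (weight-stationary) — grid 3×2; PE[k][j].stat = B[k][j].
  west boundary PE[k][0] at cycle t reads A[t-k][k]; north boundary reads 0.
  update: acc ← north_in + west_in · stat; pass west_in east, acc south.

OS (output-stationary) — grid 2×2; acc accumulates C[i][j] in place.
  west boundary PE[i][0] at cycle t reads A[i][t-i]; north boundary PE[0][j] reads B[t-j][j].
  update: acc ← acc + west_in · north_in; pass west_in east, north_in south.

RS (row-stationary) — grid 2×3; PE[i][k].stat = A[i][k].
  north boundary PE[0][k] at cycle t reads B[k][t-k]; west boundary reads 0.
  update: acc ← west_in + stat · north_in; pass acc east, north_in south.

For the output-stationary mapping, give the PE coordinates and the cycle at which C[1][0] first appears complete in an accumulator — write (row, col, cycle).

OS — PE[1][0] is where C[1][0] collects:
  step 0 · PE1,0: acc=0; fwd→0 fwd↓0
  step 1 · PE1,0: acc=4; fwd→2 fwd↓2
  step 2 · PE1,0: acc=22; fwd→2 fwd↓9
  step 3 · PE1,0: acc=71; fwd→7 fwd↓7

(row, col, cycle) = (1, 0, 3)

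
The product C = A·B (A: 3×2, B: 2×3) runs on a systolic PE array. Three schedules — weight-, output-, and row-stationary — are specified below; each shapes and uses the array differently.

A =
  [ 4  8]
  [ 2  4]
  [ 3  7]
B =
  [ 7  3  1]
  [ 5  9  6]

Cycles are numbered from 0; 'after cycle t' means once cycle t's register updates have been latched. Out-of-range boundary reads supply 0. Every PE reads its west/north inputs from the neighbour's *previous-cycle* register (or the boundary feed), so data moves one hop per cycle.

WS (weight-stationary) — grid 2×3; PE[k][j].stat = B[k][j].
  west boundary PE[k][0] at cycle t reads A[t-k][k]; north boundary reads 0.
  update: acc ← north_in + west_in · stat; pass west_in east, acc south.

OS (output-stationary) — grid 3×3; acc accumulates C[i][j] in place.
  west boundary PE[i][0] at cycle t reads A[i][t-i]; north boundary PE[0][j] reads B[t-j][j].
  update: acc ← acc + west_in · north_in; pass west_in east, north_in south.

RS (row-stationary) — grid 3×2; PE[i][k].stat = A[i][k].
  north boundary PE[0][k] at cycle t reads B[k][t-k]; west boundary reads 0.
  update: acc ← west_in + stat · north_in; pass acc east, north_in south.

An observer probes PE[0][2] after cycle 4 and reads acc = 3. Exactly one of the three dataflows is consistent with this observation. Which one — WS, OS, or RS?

dataflow = WS

WS [2×3] PE[0][2] across cycles:
  step 0 · PE0,2: acc=0; fwd→0 fwd↓0
  step 1 · PE0,2: acc=0; fwd→0 fwd↓0
  step 2 · PE0,2: acc=4; fwd→4 fwd↓4
  step 3 · PE0,2: acc=2; fwd→2 fwd↓2
  step 4 · PE0,2: acc=3; fwd→3 fwd↓3
OS [3×3] PE[0][2] across cycles:
  step 0 · PE0,2: acc=0; fwd→0 fwd↓0
  step 1 · PE0,2: acc=0; fwd→0 fwd↓0
  step 2 · PE0,2: acc=4; fwd→4 fwd↓1
  step 3 · PE0,2: acc=52; fwd→8 fwd↓6
  step 4 · PE0,2: acc=52; fwd→0 fwd↓0
RS: PE[0][2] is outside its 3×2 grid.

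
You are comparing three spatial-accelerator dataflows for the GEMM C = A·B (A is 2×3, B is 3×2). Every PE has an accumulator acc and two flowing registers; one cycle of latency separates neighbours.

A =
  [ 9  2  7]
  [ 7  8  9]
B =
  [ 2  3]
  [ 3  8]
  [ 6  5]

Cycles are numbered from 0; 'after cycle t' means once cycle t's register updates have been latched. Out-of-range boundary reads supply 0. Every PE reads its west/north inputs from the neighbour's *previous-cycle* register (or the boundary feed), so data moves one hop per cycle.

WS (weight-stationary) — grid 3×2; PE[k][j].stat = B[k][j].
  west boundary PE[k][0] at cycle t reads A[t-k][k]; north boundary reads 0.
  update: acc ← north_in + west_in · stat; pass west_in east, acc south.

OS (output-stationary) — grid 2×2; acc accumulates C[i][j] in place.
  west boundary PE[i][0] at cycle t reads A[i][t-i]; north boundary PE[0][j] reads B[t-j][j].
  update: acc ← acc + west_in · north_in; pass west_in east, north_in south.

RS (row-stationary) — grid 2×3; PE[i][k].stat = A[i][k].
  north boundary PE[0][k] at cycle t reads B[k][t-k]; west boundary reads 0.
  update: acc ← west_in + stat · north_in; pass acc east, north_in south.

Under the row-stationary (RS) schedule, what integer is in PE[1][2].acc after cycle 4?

PE[1][2].acc = 130

RS (2×3). Following PE[1][2] plus its west/north inputs:
  cycle 0: PE[0][2] → acc 0, east 0, south 0
  cycle 0: PE[1][1] → acc 0, east 0, south 0
  cycle 0: PE[1][2] → acc 0, east 0, south 0
  cycle 1: PE[0][2] → acc 0, east 0, south 0
  cycle 1: PE[1][1] → acc 0, east 0, south 0
  cycle 1: PE[1][2] → acc 0, east 0, south 0
  cycle 2: PE[0][2] → acc 66, east 66, south 6
  cycle 2: PE[1][1] → acc 38, east 38, south 3
  cycle 2: PE[1][2] → acc 0, east 0, south 0
  cycle 3: PE[0][2] → acc 78, east 78, south 5
  cycle 3: PE[1][1] → acc 85, east 85, south 8
  cycle 3: PE[1][2] → acc 92, east 92, south 6
  cycle 4: PE[0][2] → acc 0, east 0, south 0
  cycle 4: PE[1][1] → acc 0, east 0, south 0
  cycle 4: PE[1][2] → acc 130, east 130, south 5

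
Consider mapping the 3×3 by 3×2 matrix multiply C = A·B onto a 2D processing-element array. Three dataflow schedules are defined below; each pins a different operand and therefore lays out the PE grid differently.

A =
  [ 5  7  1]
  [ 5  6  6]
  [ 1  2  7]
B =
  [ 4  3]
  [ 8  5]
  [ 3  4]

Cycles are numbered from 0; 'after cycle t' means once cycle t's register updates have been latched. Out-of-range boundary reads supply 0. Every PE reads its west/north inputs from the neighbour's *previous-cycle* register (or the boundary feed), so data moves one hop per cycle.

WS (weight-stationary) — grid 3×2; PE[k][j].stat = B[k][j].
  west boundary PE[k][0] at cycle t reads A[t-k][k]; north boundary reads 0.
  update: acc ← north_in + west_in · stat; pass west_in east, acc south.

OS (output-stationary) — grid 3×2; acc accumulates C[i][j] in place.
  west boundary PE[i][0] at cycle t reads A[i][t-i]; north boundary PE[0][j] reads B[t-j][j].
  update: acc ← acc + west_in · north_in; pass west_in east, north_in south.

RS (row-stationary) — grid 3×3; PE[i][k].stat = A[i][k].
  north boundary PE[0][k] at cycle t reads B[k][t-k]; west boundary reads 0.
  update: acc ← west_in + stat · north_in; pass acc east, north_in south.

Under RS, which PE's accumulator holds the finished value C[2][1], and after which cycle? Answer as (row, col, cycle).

RS — PE[2][2] is where C[2][1] collects:
  cycle 0: PE[2][2] → acc 0, east 0, south 0
  cycle 1: PE[2][2] → acc 0, east 0, south 0
  cycle 2: PE[2][2] → acc 0, east 0, south 0
  cycle 3: PE[2][2] → acc 0, east 0, south 0
  cycle 4: PE[2][2] → acc 41, east 41, south 3
  cycle 5: PE[2][2] → acc 41, east 41, south 4

(row, col, cycle) = (2, 2, 5)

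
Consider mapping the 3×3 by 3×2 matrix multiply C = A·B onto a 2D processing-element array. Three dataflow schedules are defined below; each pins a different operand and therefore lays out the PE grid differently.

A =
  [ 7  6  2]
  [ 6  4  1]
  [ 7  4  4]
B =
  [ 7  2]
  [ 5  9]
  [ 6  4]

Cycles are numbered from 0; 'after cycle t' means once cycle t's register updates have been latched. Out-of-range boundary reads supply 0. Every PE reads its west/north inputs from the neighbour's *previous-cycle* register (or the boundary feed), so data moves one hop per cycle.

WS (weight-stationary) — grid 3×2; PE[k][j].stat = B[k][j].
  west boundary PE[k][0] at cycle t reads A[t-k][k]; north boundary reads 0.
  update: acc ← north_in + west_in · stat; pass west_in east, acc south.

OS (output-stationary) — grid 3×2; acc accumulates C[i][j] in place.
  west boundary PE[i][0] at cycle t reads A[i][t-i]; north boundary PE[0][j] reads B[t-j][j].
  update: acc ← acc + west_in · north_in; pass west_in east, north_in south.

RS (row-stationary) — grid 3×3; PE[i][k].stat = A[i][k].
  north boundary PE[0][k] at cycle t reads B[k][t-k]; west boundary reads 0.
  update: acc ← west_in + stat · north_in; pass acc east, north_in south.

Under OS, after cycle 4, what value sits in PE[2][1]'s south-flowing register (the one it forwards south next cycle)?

Tracing OS — 3×2 array, target PE[2][1]:
  0: (1,1).acc=0  regs=<0,0>
  0: (2,0).acc=0  regs=<0,0>
  0: (2,1).acc=0  regs=<0,0>
  1: (1,1).acc=0  regs=<0,0>
  1: (2,0).acc=0  regs=<0,0>
  1: (2,1).acc=0  regs=<0,0>
  2: (1,1).acc=12  regs=<6,2>
  2: (2,0).acc=49  regs=<7,7>
  2: (2,1).acc=0  regs=<0,0>
  3: (1,1).acc=48  regs=<4,9>
  3: (2,0).acc=69  regs=<4,5>
  3: (2,1).acc=14  regs=<7,2>
  4: (1,1).acc=52  regs=<1,4>
  4: (2,0).acc=93  regs=<4,6>
  4: (2,1).acc=50  regs=<4,9>

register = 9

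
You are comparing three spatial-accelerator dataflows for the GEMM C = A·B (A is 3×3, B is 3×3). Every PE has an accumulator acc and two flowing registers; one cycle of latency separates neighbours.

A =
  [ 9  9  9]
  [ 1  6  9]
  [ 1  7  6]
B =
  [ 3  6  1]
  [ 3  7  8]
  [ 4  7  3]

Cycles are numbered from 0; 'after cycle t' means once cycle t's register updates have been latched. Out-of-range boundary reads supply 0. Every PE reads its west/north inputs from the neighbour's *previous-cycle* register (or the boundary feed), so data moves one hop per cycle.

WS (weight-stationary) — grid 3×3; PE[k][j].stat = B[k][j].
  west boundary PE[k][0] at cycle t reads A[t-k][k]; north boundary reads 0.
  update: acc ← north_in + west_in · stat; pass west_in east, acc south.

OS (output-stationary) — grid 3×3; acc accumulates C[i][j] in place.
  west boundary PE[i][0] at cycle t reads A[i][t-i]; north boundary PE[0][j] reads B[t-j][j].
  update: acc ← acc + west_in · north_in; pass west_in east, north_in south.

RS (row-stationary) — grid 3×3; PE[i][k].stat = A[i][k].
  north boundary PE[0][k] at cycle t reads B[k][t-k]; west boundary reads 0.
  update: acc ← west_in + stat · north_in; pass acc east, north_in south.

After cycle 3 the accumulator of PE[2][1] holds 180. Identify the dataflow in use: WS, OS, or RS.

WS [3×3] PE[2][1] across cycles:
  0: (2,1).acc=0  regs=<0,0>
  1: (2,1).acc=0  regs=<0,0>
  2: (2,1).acc=0  regs=<0,0>
  3: (2,1).acc=180  regs=<9,180>
OS [3×3] PE[2][1] across cycles:
  0: (2,1).acc=0  regs=<0,0>
  1: (2,1).acc=0  regs=<0,0>
  2: (2,1).acc=0  regs=<0,0>
  3: (2,1).acc=6  regs=<1,6>
RS [3×3] PE[2][1] across cycles:
  0: (2,1).acc=0  regs=<0,0>
  1: (2,1).acc=0  regs=<0,0>
  2: (2,1).acc=0  regs=<0,0>
  3: (2,1).acc=24  regs=<24,3>

dataflow = WS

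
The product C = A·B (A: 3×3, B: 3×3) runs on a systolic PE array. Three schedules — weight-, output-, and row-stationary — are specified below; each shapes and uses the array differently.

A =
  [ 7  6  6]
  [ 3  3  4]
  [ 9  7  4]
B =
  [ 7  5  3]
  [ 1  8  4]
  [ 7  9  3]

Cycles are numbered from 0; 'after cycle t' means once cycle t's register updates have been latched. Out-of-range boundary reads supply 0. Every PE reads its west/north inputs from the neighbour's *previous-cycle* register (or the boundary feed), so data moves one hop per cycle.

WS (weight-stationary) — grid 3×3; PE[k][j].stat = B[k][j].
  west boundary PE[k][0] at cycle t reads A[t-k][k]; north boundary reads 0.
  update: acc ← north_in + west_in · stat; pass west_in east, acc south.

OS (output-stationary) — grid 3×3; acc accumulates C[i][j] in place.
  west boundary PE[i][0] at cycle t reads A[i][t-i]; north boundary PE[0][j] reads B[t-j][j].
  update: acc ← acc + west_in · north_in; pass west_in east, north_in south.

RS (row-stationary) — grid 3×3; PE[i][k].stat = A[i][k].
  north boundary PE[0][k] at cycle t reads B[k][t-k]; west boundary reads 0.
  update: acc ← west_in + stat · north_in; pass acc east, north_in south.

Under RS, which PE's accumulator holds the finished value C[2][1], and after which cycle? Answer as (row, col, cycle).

(row, col, cycle) = (2, 2, 5)

Under RS, C[2][1] lands at PE[2][2]:
  [0] (2,2) acc=0 (h:0 v:0)
  [1] (2,2) acc=0 (h:0 v:0)
  [2] (2,2) acc=0 (h:0 v:0)
  [3] (2,2) acc=0 (h:0 v:0)
  [4] (2,2) acc=98 (h:98 v:7)
  [5] (2,2) acc=137 (h:137 v:9)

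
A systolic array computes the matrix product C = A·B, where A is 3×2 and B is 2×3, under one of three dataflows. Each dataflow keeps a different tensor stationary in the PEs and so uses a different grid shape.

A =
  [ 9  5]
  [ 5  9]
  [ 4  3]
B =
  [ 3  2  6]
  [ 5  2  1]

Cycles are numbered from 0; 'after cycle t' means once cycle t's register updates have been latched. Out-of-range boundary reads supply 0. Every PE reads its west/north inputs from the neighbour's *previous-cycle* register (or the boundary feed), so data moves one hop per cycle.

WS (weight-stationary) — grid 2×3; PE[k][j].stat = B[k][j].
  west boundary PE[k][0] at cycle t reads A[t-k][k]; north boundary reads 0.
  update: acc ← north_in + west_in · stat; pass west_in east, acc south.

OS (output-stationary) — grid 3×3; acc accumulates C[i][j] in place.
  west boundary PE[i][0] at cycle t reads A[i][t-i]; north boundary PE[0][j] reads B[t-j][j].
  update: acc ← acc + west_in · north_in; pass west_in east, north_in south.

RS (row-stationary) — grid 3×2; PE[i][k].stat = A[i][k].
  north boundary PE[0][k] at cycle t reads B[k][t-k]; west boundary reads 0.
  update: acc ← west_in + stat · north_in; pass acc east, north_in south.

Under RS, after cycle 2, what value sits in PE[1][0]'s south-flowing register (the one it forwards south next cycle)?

register = 2

Tracing RS — 3×2 array, target PE[1][0]:
  0: (0,0).acc=27  regs=<27,3>
  0: (1,0).acc=0  regs=<0,0>
  1: (0,0).acc=18  regs=<18,2>
  1: (1,0).acc=15  regs=<15,3>
  2: (0,0).acc=54  regs=<54,6>
  2: (1,0).acc=10  regs=<10,2>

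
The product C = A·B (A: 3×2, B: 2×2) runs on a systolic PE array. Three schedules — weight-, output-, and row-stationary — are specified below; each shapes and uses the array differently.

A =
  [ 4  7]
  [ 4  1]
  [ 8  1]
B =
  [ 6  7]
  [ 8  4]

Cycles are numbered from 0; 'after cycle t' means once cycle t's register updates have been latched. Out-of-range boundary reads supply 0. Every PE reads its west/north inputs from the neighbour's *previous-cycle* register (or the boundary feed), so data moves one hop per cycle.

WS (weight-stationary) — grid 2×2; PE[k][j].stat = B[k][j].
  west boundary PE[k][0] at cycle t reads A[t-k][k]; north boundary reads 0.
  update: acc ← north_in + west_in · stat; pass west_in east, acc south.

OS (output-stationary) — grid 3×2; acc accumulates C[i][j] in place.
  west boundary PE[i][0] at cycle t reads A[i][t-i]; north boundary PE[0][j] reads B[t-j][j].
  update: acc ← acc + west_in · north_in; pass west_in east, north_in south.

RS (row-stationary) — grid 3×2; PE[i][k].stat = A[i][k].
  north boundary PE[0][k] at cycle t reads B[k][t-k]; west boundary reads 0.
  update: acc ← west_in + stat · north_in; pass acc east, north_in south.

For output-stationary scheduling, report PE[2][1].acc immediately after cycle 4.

PE[2][1].acc = 60

OS on a 3×2 grid — tracing PE[2][1] and its feeders:
  cycle 0: PE[1][1] → acc 0, east 0, south 0
  cycle 0: PE[2][0] → acc 0, east 0, south 0
  cycle 0: PE[2][1] → acc 0, east 0, south 0
  cycle 1: PE[1][1] → acc 0, east 0, south 0
  cycle 1: PE[2][0] → acc 0, east 0, south 0
  cycle 1: PE[2][1] → acc 0, east 0, south 0
  cycle 2: PE[1][1] → acc 28, east 4, south 7
  cycle 2: PE[2][0] → acc 48, east 8, south 6
  cycle 2: PE[2][1] → acc 0, east 0, south 0
  cycle 3: PE[1][1] → acc 32, east 1, south 4
  cycle 3: PE[2][0] → acc 56, east 1, south 8
  cycle 3: PE[2][1] → acc 56, east 8, south 7
  cycle 4: PE[1][1] → acc 32, east 0, south 0
  cycle 4: PE[2][0] → acc 56, east 0, south 0
  cycle 4: PE[2][1] → acc 60, east 1, south 4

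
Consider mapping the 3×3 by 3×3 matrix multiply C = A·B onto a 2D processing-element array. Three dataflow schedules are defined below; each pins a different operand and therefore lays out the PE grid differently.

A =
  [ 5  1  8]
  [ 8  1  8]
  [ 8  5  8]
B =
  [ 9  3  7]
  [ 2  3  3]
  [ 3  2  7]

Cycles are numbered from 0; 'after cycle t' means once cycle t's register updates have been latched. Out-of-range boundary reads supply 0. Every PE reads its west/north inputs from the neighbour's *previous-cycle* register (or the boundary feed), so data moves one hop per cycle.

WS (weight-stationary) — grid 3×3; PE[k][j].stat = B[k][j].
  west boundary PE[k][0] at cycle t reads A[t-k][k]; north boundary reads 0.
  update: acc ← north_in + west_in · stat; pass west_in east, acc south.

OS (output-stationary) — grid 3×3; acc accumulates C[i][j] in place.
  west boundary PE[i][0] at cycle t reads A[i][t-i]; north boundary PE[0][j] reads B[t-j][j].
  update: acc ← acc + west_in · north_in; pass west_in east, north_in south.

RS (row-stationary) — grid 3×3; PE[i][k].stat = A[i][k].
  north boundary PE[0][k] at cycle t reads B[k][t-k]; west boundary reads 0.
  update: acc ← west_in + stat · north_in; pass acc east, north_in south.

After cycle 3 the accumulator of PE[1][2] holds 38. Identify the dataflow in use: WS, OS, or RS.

WS [3×3] PE[1][2] across cycles:
  step 0 · PE1,2: acc=0; fwd→0 fwd↓0
  step 1 · PE1,2: acc=0; fwd→0 fwd↓0
  step 2 · PE1,2: acc=0; fwd→0 fwd↓0
  step 3 · PE1,2: acc=38; fwd→1 fwd↓38
OS [3×3] PE[1][2] across cycles:
  step 0 · PE1,2: acc=0; fwd→0 fwd↓0
  step 1 · PE1,2: acc=0; fwd→0 fwd↓0
  step 2 · PE1,2: acc=0; fwd→0 fwd↓0
  step 3 · PE1,2: acc=56; fwd→8 fwd↓7
RS [3×3] PE[1][2] across cycles:
  step 0 · PE1,2: acc=0; fwd→0 fwd↓0
  step 1 · PE1,2: acc=0; fwd→0 fwd↓0
  step 2 · PE1,2: acc=0; fwd→0 fwd↓0
  step 3 · PE1,2: acc=98; fwd→98 fwd↓3

dataflow = WS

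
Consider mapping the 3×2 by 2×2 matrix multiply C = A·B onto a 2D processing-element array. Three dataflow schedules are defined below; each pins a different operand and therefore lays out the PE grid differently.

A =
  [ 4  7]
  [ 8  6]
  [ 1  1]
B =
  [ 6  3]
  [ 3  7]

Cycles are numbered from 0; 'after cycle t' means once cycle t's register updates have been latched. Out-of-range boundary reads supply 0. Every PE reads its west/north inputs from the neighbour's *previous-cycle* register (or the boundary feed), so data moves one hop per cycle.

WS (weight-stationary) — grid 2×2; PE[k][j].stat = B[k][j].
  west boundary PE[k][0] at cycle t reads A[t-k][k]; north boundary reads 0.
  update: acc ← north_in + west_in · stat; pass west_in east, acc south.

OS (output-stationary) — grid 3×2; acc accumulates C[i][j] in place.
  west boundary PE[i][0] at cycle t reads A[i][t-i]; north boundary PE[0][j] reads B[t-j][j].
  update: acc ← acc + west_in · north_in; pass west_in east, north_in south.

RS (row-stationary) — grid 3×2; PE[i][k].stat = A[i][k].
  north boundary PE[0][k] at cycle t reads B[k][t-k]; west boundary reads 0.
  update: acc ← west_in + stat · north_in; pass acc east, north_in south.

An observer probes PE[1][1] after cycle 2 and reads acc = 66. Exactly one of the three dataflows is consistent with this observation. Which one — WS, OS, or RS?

Under WS (2×2), PE[1][1]:
  t=0 PE[1][1]: acc=0 h=0 v=0
  t=1 PE[1][1]: acc=0 h=0 v=0
  t=2 PE[1][1]: acc=61 h=7 v=61
Under OS (3×2), PE[1][1]:
  t=0 PE[1][1]: acc=0 h=0 v=0
  t=1 PE[1][1]: acc=0 h=0 v=0
  t=2 PE[1][1]: acc=24 h=8 v=3
Under RS (3×2), PE[1][1]:
  t=0 PE[1][1]: acc=0 h=0 v=0
  t=1 PE[1][1]: acc=0 h=0 v=0
  t=2 PE[1][1]: acc=66 h=66 v=3

dataflow = RS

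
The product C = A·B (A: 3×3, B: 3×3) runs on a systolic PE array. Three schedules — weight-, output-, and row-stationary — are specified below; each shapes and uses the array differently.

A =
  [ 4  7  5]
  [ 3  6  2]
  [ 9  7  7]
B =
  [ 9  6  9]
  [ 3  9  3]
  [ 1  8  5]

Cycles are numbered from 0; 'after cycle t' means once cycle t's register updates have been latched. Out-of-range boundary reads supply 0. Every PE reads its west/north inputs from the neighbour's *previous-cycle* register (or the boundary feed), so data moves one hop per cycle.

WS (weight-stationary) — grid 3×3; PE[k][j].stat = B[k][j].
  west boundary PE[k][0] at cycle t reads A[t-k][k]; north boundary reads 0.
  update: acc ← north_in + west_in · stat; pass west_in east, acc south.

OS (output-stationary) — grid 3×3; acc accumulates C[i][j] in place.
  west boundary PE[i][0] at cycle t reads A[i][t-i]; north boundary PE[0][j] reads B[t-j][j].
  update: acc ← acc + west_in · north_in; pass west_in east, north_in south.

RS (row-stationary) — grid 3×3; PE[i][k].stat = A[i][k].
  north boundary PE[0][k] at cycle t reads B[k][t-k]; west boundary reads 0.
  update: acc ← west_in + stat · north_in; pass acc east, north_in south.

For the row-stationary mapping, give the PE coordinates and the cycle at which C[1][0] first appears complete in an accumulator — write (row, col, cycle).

(row, col, cycle) = (1, 2, 3)

RS: C[1][0] accumulates in PE[1][2]:
  step 0 · PE1,2: acc=0; fwd→0 fwd↓0
  step 1 · PE1,2: acc=0; fwd→0 fwd↓0
  step 2 · PE1,2: acc=0; fwd→0 fwd↓0
  step 3 · PE1,2: acc=47; fwd→47 fwd↓1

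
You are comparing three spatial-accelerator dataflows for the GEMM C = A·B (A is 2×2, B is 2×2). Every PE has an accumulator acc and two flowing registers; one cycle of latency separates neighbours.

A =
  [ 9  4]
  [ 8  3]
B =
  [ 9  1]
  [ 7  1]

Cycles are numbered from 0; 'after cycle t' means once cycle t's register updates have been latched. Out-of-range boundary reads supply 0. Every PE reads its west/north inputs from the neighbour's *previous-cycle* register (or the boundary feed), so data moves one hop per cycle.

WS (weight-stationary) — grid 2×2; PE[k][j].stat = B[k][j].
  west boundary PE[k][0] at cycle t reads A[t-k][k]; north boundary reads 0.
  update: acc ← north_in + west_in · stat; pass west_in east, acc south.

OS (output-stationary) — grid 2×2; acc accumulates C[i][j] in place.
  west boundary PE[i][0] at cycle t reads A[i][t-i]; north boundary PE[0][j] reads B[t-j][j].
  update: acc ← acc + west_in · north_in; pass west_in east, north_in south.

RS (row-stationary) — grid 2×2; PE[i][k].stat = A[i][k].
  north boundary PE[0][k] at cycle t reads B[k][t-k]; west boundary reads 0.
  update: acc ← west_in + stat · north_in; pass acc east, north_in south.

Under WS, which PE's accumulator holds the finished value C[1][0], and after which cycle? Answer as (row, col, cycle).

WS — PE[1][0] is where C[1][0] collects:
  0: (1,0).acc=0  regs=<0,0>
  1: (1,0).acc=109  regs=<4,109>
  2: (1,0).acc=93  regs=<3,93>

(row, col, cycle) = (1, 0, 2)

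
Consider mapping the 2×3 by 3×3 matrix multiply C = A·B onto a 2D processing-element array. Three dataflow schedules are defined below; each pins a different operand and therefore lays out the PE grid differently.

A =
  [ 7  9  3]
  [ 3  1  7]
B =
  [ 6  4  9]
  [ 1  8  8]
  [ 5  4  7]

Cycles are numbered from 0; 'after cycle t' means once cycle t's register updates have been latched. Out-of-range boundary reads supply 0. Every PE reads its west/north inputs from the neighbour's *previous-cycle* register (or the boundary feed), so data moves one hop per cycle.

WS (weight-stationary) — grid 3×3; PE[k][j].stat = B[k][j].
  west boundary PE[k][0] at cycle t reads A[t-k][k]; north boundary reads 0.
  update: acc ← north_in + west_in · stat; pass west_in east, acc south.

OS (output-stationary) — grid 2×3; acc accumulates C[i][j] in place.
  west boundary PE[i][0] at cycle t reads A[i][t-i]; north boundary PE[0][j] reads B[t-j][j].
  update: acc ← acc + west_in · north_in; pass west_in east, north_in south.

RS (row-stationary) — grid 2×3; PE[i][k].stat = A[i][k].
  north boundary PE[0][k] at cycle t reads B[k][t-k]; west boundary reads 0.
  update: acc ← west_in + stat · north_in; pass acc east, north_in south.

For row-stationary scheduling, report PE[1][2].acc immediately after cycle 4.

RS (2×3). Following PE[1][2] plus its west/north inputs:
  @0  [0,2]  acc 0  |  →0  ↓0
  @0  [1,1]  acc 0  |  →0  ↓0
  @0  [1,2]  acc 0  |  →0  ↓0
  @1  [0,2]  acc 0  |  →0  ↓0
  @1  [1,1]  acc 0  |  →0  ↓0
  @1  [1,2]  acc 0  |  →0  ↓0
  @2  [0,2]  acc 66  |  →66  ↓5
  @2  [1,1]  acc 19  |  →19  ↓1
  @2  [1,2]  acc 0  |  →0  ↓0
  @3  [0,2]  acc 112  |  →112  ↓4
  @3  [1,1]  acc 20  |  →20  ↓8
  @3  [1,2]  acc 54  |  →54  ↓5
  @4  [0,2]  acc 156  |  →156  ↓7
  @4  [1,1]  acc 35  |  →35  ↓8
  @4  [1,2]  acc 48  |  →48  ↓4

PE[1][2].acc = 48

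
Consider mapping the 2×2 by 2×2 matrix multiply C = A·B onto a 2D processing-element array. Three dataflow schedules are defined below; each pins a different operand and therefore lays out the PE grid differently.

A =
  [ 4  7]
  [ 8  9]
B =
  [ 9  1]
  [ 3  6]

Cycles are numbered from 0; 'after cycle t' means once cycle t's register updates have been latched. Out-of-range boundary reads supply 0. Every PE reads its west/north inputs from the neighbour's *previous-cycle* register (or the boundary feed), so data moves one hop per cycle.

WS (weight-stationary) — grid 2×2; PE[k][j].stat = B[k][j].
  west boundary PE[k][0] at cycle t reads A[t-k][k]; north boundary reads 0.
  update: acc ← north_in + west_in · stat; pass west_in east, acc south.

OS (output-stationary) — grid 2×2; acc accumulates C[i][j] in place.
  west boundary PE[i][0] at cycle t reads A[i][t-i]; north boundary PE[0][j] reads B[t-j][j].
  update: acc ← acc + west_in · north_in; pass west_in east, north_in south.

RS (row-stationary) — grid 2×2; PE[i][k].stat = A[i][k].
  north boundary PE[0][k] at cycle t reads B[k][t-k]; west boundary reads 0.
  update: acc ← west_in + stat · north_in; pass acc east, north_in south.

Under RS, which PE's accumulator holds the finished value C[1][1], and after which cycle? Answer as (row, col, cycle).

Under RS, C[1][1] lands at PE[1][1]:
  cycle 0: PE[1][1] → acc 0, east 0, south 0
  cycle 1: PE[1][1] → acc 0, east 0, south 0
  cycle 2: PE[1][1] → acc 99, east 99, south 3
  cycle 3: PE[1][1] → acc 62, east 62, south 6

(row, col, cycle) = (1, 1, 3)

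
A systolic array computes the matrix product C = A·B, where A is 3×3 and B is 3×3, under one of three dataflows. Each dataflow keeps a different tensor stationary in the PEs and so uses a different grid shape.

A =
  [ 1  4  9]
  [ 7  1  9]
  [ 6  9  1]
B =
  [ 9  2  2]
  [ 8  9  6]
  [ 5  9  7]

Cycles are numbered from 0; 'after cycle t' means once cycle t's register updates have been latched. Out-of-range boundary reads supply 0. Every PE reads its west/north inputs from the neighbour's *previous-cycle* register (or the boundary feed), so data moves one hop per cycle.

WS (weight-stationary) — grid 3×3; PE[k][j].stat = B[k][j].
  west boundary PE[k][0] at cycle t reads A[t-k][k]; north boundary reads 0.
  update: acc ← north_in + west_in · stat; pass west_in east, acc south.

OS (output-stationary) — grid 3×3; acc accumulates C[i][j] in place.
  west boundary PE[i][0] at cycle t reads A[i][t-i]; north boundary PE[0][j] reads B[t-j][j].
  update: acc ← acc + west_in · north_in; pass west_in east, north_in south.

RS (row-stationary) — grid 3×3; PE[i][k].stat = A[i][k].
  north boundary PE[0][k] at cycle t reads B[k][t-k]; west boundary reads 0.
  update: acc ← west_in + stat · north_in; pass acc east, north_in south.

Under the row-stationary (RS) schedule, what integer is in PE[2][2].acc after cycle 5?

Tracing RS — 3×3 array, target PE[2][2]:
  cycle 0: PE[1][2] → acc 0, east 0, south 0
  cycle 0: PE[2][1] → acc 0, east 0, south 0
  cycle 0: PE[2][2] → acc 0, east 0, south 0
  cycle 1: PE[1][2] → acc 0, east 0, south 0
  cycle 1: PE[2][1] → acc 0, east 0, south 0
  cycle 1: PE[2][2] → acc 0, east 0, south 0
  cycle 2: PE[1][2] → acc 0, east 0, south 0
  cycle 2: PE[2][1] → acc 0, east 0, south 0
  cycle 2: PE[2][2] → acc 0, east 0, south 0
  cycle 3: PE[1][2] → acc 116, east 116, south 5
  cycle 3: PE[2][1] → acc 126, east 126, south 8
  cycle 3: PE[2][2] → acc 0, east 0, south 0
  cycle 4: PE[1][2] → acc 104, east 104, south 9
  cycle 4: PE[2][1] → acc 93, east 93, south 9
  cycle 4: PE[2][2] → acc 131, east 131, south 5
  cycle 5: PE[1][2] → acc 83, east 83, south 7
  cycle 5: PE[2][1] → acc 66, east 66, south 6
  cycle 5: PE[2][2] → acc 102, east 102, south 9

PE[2][2].acc = 102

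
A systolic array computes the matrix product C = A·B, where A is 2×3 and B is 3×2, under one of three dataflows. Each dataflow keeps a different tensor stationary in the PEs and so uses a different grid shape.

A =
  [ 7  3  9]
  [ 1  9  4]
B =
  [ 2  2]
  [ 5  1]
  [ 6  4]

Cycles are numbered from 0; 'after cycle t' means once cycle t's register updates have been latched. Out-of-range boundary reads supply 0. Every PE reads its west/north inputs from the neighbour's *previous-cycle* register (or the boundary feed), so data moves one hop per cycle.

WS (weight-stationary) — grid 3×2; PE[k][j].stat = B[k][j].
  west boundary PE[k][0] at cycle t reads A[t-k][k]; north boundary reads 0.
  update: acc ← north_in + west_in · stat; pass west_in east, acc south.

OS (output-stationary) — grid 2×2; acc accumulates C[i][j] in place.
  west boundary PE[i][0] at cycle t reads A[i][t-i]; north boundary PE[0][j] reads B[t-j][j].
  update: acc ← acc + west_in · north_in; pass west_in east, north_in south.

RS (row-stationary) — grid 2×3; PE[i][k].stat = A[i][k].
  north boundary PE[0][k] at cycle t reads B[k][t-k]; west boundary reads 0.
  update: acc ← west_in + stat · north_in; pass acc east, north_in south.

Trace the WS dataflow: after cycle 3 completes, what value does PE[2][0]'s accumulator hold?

PE[2][0].acc = 71

WS 3×2: PE[2][0] cycle-by-cycle (with neighbour feeds):
  after 0 — PE[1][0] acc=0, pass-E 0, pass-S 0
  after 0 — PE[2][0] acc=0, pass-E 0, pass-S 0
  after 1 — PE[1][0] acc=29, pass-E 3, pass-S 29
  after 1 — PE[2][0] acc=0, pass-E 0, pass-S 0
  after 2 — PE[1][0] acc=47, pass-E 9, pass-S 47
  after 2 — PE[2][0] acc=83, pass-E 9, pass-S 83
  after 3 — PE[1][0] acc=0, pass-E 0, pass-S 0
  after 3 — PE[2][0] acc=71, pass-E 4, pass-S 71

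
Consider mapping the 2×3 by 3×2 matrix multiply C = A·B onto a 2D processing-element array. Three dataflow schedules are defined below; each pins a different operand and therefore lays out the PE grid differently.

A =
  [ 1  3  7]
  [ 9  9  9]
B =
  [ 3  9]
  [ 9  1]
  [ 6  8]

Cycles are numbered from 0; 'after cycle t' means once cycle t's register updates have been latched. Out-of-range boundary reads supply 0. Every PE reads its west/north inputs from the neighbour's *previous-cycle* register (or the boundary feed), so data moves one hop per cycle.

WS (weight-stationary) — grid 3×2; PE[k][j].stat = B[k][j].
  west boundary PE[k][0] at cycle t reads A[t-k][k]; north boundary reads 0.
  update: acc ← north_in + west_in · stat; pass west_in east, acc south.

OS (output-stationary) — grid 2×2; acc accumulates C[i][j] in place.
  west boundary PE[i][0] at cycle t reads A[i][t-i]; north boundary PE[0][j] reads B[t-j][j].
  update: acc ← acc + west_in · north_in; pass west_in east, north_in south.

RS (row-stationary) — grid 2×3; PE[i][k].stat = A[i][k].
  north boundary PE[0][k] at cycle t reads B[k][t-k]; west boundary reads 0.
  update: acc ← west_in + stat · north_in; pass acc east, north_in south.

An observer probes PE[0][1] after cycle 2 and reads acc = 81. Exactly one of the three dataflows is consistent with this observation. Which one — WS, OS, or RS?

WS [3×2] PE[0][1] across cycles:
  [0] (0,1) acc=0 (h:0 v:0)
  [1] (0,1) acc=9 (h:1 v:9)
  [2] (0,1) acc=81 (h:9 v:81)
OS [2×2] PE[0][1] across cycles:
  [0] (0,1) acc=0 (h:0 v:0)
  [1] (0,1) acc=9 (h:1 v:9)
  [2] (0,1) acc=12 (h:3 v:1)
RS [2×3] PE[0][1] across cycles:
  [0] (0,1) acc=0 (h:0 v:0)
  [1] (0,1) acc=30 (h:30 v:9)
  [2] (0,1) acc=12 (h:12 v:1)

dataflow = WS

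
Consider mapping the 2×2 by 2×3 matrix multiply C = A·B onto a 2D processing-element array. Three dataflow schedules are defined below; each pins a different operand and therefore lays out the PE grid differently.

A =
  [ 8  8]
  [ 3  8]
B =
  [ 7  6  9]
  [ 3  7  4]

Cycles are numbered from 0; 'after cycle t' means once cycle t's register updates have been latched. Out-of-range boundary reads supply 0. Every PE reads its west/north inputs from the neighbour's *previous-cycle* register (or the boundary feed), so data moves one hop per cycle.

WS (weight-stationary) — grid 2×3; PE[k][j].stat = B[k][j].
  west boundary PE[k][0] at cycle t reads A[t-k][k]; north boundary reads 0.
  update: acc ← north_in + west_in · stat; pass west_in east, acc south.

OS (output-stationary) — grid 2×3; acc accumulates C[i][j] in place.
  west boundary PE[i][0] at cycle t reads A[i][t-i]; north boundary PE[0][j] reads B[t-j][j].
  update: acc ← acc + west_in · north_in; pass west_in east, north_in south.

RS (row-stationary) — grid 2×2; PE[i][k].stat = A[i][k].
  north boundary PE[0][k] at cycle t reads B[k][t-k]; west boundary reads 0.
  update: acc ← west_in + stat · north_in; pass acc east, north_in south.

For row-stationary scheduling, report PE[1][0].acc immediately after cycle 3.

PE[1][0].acc = 27

Tracing RS — 2×2 array, target PE[1][0]:
  [0] (0,0) acc=56 (h:56 v:7)
  [0] (1,0) acc=0 (h:0 v:0)
  [1] (0,0) acc=48 (h:48 v:6)
  [1] (1,0) acc=21 (h:21 v:7)
  [2] (0,0) acc=72 (h:72 v:9)
  [2] (1,0) acc=18 (h:18 v:6)
  [3] (0,0) acc=0 (h:0 v:0)
  [3] (1,0) acc=27 (h:27 v:9)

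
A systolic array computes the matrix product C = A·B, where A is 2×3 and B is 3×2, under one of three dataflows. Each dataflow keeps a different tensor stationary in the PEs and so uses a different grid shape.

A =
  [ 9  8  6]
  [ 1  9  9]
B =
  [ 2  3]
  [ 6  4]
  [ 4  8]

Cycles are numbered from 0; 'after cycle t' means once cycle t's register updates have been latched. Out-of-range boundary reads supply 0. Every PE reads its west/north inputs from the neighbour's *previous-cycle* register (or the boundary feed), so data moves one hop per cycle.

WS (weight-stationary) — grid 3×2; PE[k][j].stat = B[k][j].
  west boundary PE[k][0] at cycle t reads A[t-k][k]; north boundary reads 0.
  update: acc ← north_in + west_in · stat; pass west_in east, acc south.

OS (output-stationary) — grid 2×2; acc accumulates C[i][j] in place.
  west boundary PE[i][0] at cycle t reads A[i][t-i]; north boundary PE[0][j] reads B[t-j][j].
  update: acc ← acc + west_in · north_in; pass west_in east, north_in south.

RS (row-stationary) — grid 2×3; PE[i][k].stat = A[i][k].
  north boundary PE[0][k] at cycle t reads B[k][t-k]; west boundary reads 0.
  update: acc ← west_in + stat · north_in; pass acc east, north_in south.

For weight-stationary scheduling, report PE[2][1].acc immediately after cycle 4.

WS on a 3×2 grid — tracing PE[2][1] and its feeders:
  t=0 PE[1][1]: acc=0 h=0 v=0
  t=0 PE[2][0]: acc=0 h=0 v=0
  t=0 PE[2][1]: acc=0 h=0 v=0
  t=1 PE[1][1]: acc=0 h=0 v=0
  t=1 PE[2][0]: acc=0 h=0 v=0
  t=1 PE[2][1]: acc=0 h=0 v=0
  t=2 PE[1][1]: acc=59 h=8 v=59
  t=2 PE[2][0]: acc=90 h=6 v=90
  t=2 PE[2][1]: acc=0 h=0 v=0
  t=3 PE[1][1]: acc=39 h=9 v=39
  t=3 PE[2][0]: acc=92 h=9 v=92
  t=3 PE[2][1]: acc=107 h=6 v=107
  t=4 PE[1][1]: acc=0 h=0 v=0
  t=4 PE[2][0]: acc=0 h=0 v=0
  t=4 PE[2][1]: acc=111 h=9 v=111

PE[2][1].acc = 111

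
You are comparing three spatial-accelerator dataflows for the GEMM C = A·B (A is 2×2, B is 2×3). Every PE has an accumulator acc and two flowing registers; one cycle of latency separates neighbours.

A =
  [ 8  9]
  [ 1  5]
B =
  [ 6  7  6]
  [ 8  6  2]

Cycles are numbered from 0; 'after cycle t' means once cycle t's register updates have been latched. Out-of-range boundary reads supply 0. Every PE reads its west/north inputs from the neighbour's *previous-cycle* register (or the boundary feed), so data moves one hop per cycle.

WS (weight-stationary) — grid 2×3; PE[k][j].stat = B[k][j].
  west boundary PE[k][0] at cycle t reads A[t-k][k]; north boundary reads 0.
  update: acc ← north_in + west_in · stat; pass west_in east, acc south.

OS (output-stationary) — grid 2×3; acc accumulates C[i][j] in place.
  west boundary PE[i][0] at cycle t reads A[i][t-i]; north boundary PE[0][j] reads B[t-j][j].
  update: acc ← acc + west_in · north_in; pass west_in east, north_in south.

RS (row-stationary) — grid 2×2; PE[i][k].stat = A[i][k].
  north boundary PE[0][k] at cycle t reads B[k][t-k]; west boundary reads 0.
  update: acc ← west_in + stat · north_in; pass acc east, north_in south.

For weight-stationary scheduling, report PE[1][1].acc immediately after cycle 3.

PE[1][1].acc = 37

WS (2×3). Following PE[1][1] plus its west/north inputs:
  @0  [0,1]  acc 0  |  →0  ↓0
  @0  [1,0]  acc 0  |  →0  ↓0
  @0  [1,1]  acc 0  |  →0  ↓0
  @1  [0,1]  acc 56  |  →8  ↓56
  @1  [1,0]  acc 120  |  →9  ↓120
  @1  [1,1]  acc 0  |  →0  ↓0
  @2  [0,1]  acc 7  |  →1  ↓7
  @2  [1,0]  acc 46  |  →5  ↓46
  @2  [1,1]  acc 110  |  →9  ↓110
  @3  [0,1]  acc 0  |  →0  ↓0
  @3  [1,0]  acc 0  |  →0  ↓0
  @3  [1,1]  acc 37  |  →5  ↓37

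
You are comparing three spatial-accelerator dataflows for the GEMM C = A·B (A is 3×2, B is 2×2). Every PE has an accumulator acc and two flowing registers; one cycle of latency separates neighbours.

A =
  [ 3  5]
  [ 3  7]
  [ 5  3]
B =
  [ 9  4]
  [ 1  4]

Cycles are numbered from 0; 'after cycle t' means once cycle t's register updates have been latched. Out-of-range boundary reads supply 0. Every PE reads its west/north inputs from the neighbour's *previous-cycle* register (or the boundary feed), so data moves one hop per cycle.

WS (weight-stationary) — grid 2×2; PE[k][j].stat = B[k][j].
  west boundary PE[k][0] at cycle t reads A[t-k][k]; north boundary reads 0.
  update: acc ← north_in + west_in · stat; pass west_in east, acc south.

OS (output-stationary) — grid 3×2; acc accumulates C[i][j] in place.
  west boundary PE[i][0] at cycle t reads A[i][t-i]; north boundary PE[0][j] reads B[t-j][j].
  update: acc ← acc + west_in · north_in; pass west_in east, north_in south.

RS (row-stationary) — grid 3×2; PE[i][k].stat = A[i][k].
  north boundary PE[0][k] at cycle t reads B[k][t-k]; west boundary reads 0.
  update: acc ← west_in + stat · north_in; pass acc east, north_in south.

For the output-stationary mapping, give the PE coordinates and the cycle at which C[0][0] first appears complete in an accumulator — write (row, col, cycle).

(row, col, cycle) = (0, 0, 1)

Under OS, C[0][0] lands at PE[0][0]:
  @0  [0,0]  acc 27  |  →3  ↓9
  @1  [0,0]  acc 32  |  →5  ↓1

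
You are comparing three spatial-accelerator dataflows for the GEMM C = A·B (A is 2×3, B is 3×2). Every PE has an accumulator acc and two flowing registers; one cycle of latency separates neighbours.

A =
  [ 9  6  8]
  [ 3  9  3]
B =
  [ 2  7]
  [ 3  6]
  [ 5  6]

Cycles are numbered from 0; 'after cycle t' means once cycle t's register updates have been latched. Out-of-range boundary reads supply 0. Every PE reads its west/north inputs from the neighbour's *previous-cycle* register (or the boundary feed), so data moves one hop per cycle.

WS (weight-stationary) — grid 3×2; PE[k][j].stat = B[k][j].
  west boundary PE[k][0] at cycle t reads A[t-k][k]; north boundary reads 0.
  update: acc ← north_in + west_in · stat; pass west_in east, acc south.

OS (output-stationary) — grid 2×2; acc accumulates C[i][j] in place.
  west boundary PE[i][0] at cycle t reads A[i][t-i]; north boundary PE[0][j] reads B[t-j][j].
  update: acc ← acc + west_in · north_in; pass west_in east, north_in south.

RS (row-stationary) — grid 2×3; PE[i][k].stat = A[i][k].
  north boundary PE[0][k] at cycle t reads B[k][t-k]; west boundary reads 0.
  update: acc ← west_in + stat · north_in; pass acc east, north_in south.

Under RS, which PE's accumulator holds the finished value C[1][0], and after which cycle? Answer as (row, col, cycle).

RS: C[1][0] accumulates in PE[1][2]:
  cycle 0: PE[1][2] → acc 0, east 0, south 0
  cycle 1: PE[1][2] → acc 0, east 0, south 0
  cycle 2: PE[1][2] → acc 0, east 0, south 0
  cycle 3: PE[1][2] → acc 48, east 48, south 5

(row, col, cycle) = (1, 2, 3)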